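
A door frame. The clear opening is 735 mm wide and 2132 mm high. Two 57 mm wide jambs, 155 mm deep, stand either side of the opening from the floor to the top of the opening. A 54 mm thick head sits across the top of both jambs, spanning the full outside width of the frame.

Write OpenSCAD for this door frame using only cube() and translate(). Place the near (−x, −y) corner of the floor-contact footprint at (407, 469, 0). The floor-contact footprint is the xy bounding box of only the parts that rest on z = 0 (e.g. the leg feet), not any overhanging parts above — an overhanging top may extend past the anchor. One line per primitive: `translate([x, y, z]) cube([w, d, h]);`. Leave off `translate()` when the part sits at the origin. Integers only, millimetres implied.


translate([407, 469, 0]) cube([57, 155, 2132]);
translate([1199, 469, 0]) cube([57, 155, 2132]);
translate([407, 469, 2132]) cube([849, 155, 54]);


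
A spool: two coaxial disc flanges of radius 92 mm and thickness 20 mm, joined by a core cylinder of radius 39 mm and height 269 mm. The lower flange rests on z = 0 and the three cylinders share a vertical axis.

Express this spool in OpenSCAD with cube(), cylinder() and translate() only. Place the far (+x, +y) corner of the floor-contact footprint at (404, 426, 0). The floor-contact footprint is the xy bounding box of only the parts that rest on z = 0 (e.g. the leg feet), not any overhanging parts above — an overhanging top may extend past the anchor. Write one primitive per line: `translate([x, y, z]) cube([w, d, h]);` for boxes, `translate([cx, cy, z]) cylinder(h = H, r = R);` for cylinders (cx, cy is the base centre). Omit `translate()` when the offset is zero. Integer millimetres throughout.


translate([312, 334, 0]) cylinder(h = 20, r = 92);
translate([312, 334, 20]) cylinder(h = 269, r = 39);
translate([312, 334, 289]) cylinder(h = 20, r = 92);


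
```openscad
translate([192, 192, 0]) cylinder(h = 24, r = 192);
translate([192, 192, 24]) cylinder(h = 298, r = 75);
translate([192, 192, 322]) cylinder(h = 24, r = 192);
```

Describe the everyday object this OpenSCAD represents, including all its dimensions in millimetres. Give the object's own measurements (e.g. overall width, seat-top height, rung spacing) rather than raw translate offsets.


A spool: two coaxial disc flanges of radius 192 mm and thickness 24 mm, joined by a core cylinder of radius 75 mm and height 298 mm. The lower flange rests on z = 0 and the three cylinders share a vertical axis.


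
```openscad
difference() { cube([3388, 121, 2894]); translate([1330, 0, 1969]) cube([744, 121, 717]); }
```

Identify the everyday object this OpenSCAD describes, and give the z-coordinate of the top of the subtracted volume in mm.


A wall with a window opening. The window head height is 2686 mm.

A wall with a rectangular opening subtracted — a window. Sill at z = 1969, opening 717 mm tall, so the head is at 1969 + 717 = 2686 mm.


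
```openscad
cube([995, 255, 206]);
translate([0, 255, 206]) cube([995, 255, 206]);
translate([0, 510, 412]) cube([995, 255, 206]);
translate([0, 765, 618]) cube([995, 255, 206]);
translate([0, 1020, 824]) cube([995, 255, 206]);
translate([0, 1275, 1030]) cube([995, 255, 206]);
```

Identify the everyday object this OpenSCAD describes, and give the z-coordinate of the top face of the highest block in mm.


A staircase. The total rise is 1236 mm.

6 identical blocks, each offset up and back from the previous — a staircase. Each step is 206 mm tall and there are 6 of them, so the total rise is 6 × 206 = 1236 mm.


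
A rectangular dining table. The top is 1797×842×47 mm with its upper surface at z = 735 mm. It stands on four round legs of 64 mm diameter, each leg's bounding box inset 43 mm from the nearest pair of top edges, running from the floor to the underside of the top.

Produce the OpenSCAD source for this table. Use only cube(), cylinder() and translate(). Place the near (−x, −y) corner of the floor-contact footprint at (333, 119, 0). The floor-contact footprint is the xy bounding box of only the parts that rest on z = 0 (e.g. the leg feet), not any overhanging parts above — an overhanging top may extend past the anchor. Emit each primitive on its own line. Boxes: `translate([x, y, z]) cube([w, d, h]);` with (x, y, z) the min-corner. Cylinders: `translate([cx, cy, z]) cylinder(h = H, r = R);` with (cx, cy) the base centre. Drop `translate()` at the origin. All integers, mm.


translate([290, 76, 688]) cube([1797, 842, 47]);
translate([365, 151, 0]) cylinder(h = 688, r = 32);
translate([2012, 151, 0]) cylinder(h = 688, r = 32);
translate([365, 843, 0]) cylinder(h = 688, r = 32);
translate([2012, 843, 0]) cylinder(h = 688, r = 32);


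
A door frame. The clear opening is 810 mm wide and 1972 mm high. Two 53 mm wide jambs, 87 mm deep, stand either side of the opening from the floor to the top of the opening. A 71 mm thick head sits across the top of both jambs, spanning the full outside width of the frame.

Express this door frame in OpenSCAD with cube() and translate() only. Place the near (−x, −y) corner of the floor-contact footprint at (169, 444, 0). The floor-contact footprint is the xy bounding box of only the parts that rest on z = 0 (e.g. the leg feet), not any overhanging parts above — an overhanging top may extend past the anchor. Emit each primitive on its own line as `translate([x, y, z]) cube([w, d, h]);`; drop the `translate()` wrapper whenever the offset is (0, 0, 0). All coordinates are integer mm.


translate([169, 444, 0]) cube([53, 87, 1972]);
translate([1032, 444, 0]) cube([53, 87, 1972]);
translate([169, 444, 1972]) cube([916, 87, 71]);


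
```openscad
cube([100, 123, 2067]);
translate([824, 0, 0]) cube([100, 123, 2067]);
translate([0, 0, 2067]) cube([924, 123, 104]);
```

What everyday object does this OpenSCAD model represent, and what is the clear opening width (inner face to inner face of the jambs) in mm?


A door frame. The clear opening width is 724 mm.

Two 2067 mm tall posts with a header on top — a door frame. The left jamb is 100 mm wide at x = 0; the right jamb starts at x = 824. The clear opening is 824 − 100 = 724 mm.


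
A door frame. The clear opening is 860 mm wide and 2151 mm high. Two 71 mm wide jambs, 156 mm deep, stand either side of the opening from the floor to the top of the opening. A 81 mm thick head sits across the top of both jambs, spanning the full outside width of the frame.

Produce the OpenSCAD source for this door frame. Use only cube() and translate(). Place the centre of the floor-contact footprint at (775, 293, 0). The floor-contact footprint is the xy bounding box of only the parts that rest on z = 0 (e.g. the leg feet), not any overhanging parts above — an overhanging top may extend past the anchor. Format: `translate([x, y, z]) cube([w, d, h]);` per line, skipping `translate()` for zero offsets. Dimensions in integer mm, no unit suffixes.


translate([274, 215, 0]) cube([71, 156, 2151]);
translate([1205, 215, 0]) cube([71, 156, 2151]);
translate([274, 215, 2151]) cube([1002, 156, 81]);


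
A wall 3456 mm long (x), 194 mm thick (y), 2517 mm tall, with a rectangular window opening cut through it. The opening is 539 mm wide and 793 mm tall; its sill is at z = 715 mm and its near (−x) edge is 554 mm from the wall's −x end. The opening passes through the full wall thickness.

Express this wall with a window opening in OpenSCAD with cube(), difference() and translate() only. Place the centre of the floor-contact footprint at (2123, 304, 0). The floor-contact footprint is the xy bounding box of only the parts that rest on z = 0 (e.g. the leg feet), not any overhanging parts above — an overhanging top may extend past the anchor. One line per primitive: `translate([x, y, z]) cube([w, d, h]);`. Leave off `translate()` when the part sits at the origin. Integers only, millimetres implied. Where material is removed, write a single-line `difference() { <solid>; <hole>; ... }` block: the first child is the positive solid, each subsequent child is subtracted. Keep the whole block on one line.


difference() { translate([395, 207, 0]) cube([3456, 194, 2517]); translate([949, 207, 715]) cube([539, 194, 793]); }


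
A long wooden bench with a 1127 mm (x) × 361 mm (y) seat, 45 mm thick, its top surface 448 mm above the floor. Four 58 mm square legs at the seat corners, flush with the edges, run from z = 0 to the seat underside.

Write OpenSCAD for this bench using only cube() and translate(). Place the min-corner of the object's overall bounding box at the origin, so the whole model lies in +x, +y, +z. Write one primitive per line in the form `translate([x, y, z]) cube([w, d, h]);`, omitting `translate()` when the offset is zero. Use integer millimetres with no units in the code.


// leg_h = 448 − 45 = 403
translate([0, 0, 403]) cube([1127, 361, 45]);
cube([58, 58, 403]);
translate([0, 303, 0]) cube([58, 58, 403]);
translate([1069, 0, 0]) cube([58, 58, 403]);
translate([1069, 303, 0]) cube([58, 58, 403]);


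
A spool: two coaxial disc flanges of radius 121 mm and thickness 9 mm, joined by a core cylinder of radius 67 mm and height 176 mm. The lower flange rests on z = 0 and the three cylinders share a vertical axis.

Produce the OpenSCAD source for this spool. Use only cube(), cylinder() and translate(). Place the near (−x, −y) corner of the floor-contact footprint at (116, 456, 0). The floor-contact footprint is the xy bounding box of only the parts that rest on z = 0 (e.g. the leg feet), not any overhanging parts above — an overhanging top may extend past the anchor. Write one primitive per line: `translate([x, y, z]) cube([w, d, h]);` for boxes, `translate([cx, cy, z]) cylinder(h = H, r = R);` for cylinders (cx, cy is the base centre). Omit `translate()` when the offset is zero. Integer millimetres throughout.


translate([237, 577, 0]) cylinder(h = 9, r = 121);
translate([237, 577, 9]) cylinder(h = 176, r = 67);
translate([237, 577, 185]) cylinder(h = 9, r = 121);


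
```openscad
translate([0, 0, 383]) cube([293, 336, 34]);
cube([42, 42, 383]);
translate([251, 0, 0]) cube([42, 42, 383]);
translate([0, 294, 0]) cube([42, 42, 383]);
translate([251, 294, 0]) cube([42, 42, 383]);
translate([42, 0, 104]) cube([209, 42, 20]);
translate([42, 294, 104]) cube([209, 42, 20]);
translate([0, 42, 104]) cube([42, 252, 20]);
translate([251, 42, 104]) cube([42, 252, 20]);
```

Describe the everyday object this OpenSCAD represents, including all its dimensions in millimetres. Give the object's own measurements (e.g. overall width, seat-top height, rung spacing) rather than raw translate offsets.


A simple wooden stool: a rectangular seat 293 mm (x) by 336 mm (y), 34 mm thick, top face at z = 417 mm, on four square legs, each 42×42 mm in cross-section. The legs rest on z = 0, each flush with a corner of the seat. Four stretchers, 42 mm wide and 20 mm tall, connect adjacent legs with their undersides at z = 104 mm, each running between the inner faces of the legs it joins and aligned with the legs' outer faces on the other axis.


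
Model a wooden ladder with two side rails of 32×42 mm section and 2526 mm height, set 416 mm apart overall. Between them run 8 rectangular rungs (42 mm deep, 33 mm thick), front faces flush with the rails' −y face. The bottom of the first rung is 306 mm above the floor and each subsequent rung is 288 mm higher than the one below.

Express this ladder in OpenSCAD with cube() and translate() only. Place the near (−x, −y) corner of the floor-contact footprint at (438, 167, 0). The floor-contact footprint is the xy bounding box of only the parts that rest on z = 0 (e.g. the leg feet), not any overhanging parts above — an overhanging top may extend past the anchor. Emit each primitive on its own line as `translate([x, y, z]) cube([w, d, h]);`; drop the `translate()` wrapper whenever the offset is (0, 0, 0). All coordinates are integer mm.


// rung span = 416 - 2*32 = 352
// rung[k] z = 306 + k*288
translate([438, 167, 0]) cube([32, 42, 2526]);
translate([822, 167, 0]) cube([32, 42, 2526]);
translate([470, 167, 306]) cube([352, 42, 33]);
translate([470, 167, 594]) cube([352, 42, 33]);
translate([470, 167, 882]) cube([352, 42, 33]);
translate([470, 167, 1170]) cube([352, 42, 33]);
translate([470, 167, 1458]) cube([352, 42, 33]);
translate([470, 167, 1746]) cube([352, 42, 33]);
translate([470, 167, 2034]) cube([352, 42, 33]);
translate([470, 167, 2322]) cube([352, 42, 33]);


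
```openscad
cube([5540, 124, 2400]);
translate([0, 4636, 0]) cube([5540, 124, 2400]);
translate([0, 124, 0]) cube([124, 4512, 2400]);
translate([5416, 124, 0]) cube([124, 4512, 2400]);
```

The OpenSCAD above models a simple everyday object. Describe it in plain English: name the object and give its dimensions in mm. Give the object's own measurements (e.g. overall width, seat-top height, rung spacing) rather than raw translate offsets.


The wall frame of a small rectangular building: four walls, each 2400 mm tall and 124 mm thick, enclosing a footprint 5540 mm (x) by 4760 mm (y) outside-to-outside, with no floor or roof. The front and back walls (the −y and +y sides) span the full width; the two side walls fit between them.


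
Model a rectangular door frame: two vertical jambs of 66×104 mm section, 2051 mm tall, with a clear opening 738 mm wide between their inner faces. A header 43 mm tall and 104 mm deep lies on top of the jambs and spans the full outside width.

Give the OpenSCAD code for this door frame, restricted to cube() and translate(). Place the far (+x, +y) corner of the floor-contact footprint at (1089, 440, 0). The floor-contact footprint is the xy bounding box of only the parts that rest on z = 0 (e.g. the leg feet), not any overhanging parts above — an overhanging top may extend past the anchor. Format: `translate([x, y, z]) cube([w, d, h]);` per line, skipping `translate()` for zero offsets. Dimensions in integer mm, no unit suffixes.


translate([219, 336, 0]) cube([66, 104, 2051]);
translate([1023, 336, 0]) cube([66, 104, 2051]);
translate([219, 336, 2051]) cube([870, 104, 43]);


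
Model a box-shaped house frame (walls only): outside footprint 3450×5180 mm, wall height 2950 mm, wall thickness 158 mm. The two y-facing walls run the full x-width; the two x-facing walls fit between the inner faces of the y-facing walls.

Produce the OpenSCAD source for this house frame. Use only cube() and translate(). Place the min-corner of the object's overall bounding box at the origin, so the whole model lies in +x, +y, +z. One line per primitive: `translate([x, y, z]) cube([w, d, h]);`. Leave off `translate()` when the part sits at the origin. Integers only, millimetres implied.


cube([3450, 158, 2950]);
translate([0, 5022, 0]) cube([3450, 158, 2950]);
translate([0, 158, 0]) cube([158, 4864, 2950]);
translate([3292, 158, 0]) cube([158, 4864, 2950]);


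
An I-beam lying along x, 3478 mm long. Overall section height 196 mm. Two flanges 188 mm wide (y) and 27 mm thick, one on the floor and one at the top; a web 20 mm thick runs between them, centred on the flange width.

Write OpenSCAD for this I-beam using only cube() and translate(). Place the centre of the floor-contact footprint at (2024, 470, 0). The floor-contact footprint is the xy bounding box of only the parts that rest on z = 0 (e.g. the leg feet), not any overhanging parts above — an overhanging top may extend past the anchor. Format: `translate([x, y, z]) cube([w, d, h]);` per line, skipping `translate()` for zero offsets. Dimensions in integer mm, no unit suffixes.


translate([285, 376, 0]) cube([3478, 188, 27]);
translate([285, 460, 27]) cube([3478, 20, 142]);
translate([285, 376, 169]) cube([3478, 188, 27]);


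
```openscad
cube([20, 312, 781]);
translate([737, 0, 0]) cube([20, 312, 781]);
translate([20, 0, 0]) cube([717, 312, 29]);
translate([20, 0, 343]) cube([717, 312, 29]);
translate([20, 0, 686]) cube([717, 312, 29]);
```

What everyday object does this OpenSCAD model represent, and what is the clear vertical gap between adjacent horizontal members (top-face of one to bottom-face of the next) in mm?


A bookshelf. The clear shelf gap is 314 mm.

Two tall side panels with 3 horizontal boards between them — a bookshelf. The first two shelf undersides are at z = 0 and z = 343; with shelf thickness 29, the clear gap is 343 − 0 − 29 = 314 mm.


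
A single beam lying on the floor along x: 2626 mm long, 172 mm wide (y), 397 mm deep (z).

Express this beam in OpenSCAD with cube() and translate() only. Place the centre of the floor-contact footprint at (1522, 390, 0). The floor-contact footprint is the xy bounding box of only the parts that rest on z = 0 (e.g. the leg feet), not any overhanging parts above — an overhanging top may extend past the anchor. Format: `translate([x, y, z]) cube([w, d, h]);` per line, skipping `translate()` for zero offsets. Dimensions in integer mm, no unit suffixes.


translate([209, 304, 0]) cube([2626, 172, 397]);


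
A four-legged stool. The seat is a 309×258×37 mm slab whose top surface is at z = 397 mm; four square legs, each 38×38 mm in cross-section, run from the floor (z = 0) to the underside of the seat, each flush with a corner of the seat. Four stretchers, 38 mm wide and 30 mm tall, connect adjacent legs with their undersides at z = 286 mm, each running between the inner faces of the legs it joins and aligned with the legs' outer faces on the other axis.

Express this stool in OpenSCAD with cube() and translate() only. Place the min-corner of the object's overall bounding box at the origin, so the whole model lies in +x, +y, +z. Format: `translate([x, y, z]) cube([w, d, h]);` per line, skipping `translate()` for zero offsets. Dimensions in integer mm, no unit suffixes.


translate([0, 0, 360]) cube([309, 258, 37]);
cube([38, 38, 360]);
translate([271, 0, 0]) cube([38, 38, 360]);
translate([0, 220, 0]) cube([38, 38, 360]);
translate([271, 220, 0]) cube([38, 38, 360]);
translate([38, 0, 286]) cube([233, 38, 30]);
translate([38, 220, 286]) cube([233, 38, 30]);
translate([0, 38, 286]) cube([38, 182, 30]);
translate([271, 38, 286]) cube([38, 182, 30]);


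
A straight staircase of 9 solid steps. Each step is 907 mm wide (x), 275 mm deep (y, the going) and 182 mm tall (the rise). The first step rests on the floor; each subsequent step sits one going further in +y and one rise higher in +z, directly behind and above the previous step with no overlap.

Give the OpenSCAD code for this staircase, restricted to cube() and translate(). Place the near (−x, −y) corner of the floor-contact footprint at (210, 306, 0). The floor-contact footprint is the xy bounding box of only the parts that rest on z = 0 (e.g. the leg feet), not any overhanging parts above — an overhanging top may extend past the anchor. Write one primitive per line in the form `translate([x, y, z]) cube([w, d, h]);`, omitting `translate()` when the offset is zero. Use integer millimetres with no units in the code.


translate([210, 306, 0]) cube([907, 275, 182]);
translate([210, 581, 182]) cube([907, 275, 182]);
translate([210, 856, 364]) cube([907, 275, 182]);
translate([210, 1131, 546]) cube([907, 275, 182]);
translate([210, 1406, 728]) cube([907, 275, 182]);
translate([210, 1681, 910]) cube([907, 275, 182]);
translate([210, 1956, 1092]) cube([907, 275, 182]);
translate([210, 2231, 1274]) cube([907, 275, 182]);
translate([210, 2506, 1456]) cube([907, 275, 182]);


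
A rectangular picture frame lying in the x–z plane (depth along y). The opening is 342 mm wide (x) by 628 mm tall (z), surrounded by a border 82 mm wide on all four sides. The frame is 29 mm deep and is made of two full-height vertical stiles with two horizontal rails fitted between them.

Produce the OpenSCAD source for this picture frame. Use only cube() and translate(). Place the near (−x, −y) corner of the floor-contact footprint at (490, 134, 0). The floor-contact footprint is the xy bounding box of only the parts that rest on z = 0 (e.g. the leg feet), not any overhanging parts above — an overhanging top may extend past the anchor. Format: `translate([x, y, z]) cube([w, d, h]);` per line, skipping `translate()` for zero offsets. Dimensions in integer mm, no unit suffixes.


translate([490, 134, 0]) cube([82, 29, 792]);
translate([914, 134, 0]) cube([82, 29, 792]);
translate([572, 134, 0]) cube([342, 29, 82]);
translate([572, 134, 710]) cube([342, 29, 82]);


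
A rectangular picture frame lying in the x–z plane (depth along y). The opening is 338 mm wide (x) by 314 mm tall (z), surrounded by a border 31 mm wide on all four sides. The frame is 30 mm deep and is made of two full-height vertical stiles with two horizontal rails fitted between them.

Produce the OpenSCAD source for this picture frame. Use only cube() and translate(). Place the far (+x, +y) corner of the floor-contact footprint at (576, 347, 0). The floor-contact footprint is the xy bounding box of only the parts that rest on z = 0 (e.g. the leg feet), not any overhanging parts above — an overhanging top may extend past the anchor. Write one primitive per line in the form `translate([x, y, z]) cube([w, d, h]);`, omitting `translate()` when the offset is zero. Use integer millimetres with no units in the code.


translate([176, 317, 0]) cube([31, 30, 376]);
translate([545, 317, 0]) cube([31, 30, 376]);
translate([207, 317, 0]) cube([338, 30, 31]);
translate([207, 317, 345]) cube([338, 30, 31]);


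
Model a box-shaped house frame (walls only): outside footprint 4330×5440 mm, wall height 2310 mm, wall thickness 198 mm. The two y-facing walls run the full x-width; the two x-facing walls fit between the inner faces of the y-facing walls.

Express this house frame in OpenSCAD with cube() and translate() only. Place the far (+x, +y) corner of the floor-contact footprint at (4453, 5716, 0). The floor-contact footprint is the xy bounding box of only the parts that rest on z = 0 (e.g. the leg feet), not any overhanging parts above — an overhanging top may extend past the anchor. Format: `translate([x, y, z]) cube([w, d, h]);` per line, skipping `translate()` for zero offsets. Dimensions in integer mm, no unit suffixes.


translate([123, 276, 0]) cube([4330, 198, 2310]);
translate([123, 5518, 0]) cube([4330, 198, 2310]);
translate([123, 474, 0]) cube([198, 5044, 2310]);
translate([4255, 474, 0]) cube([198, 5044, 2310]);


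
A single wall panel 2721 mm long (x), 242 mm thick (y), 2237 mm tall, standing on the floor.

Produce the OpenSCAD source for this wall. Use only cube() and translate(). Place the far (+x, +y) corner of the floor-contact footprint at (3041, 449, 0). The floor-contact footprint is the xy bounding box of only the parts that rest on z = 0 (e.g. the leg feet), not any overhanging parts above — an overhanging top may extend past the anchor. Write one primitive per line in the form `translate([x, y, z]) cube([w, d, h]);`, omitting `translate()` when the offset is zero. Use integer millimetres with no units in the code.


translate([320, 207, 0]) cube([2721, 242, 2237]);


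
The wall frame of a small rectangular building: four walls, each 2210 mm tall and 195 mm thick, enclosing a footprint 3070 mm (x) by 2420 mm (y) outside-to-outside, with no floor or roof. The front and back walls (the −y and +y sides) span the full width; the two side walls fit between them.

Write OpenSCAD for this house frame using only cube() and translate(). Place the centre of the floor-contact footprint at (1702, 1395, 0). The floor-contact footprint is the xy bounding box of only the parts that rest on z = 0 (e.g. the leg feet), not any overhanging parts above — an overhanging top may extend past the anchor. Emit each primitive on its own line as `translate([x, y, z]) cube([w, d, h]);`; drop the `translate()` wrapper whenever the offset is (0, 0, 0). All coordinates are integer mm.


translate([167, 185, 0]) cube([3070, 195, 2210]);
translate([167, 2410, 0]) cube([3070, 195, 2210]);
translate([167, 380, 0]) cube([195, 2030, 2210]);
translate([3042, 380, 0]) cube([195, 2030, 2210]);


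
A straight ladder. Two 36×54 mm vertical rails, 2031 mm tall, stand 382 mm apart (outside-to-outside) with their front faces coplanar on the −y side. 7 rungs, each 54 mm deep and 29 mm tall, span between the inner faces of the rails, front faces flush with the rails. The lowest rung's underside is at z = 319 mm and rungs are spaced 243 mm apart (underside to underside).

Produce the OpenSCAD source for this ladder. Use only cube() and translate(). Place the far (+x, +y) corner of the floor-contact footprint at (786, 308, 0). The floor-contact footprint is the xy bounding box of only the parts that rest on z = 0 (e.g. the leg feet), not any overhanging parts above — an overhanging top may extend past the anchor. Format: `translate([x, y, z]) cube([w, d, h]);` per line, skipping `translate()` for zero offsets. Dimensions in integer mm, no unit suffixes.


translate([404, 254, 0]) cube([36, 54, 2031]);
translate([750, 254, 0]) cube([36, 54, 2031]);
translate([440, 254, 319]) cube([310, 54, 29]);
translate([440, 254, 562]) cube([310, 54, 29]);
translate([440, 254, 805]) cube([310, 54, 29]);
translate([440, 254, 1048]) cube([310, 54, 29]);
translate([440, 254, 1291]) cube([310, 54, 29]);
translate([440, 254, 1534]) cube([310, 54, 29]);
translate([440, 254, 1777]) cube([310, 54, 29]);


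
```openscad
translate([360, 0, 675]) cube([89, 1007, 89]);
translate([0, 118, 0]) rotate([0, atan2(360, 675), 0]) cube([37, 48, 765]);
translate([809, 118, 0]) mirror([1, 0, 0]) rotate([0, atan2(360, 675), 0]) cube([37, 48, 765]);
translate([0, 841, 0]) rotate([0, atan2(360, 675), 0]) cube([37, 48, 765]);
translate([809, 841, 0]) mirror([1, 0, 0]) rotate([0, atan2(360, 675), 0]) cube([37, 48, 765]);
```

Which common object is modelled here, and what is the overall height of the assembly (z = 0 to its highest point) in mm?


A sawhorse. The overall height is 764 mm.

A beam across two mirrored pairs of raked legs — a sawhorse. The beam's underside is at z = 675 (matching the legs' vertical rise in atan2(360, 675)) and the beam is 89 mm tall, so its top is at 675 + 89 = 764 mm. The raked legs top out at the beam's underside, so that is the highest point.


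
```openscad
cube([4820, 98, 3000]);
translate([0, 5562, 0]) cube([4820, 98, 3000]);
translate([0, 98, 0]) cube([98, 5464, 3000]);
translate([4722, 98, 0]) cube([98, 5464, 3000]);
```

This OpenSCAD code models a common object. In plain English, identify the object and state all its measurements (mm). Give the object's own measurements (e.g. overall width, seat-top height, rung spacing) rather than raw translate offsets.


The wall frame of a small rectangular building: four walls, each 3000 mm tall and 98 mm thick, enclosing a footprint 4820 mm (x) by 5660 mm (y) outside-to-outside, with no floor or roof. The front and back walls (the −y and +y sides) span the full width; the two side walls fit between them.


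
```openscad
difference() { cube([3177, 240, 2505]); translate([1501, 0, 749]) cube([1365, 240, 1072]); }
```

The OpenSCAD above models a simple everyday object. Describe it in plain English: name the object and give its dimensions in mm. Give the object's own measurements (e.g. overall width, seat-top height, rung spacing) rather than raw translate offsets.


A wall 3177 mm long (x), 240 mm thick (y), 2505 mm tall, with a rectangular window opening cut through it. The opening is 1365 mm wide and 1072 mm tall; its sill is at z = 749 mm and its near (−x) edge is 1501 mm from the wall's −x end. The opening passes through the full wall thickness.


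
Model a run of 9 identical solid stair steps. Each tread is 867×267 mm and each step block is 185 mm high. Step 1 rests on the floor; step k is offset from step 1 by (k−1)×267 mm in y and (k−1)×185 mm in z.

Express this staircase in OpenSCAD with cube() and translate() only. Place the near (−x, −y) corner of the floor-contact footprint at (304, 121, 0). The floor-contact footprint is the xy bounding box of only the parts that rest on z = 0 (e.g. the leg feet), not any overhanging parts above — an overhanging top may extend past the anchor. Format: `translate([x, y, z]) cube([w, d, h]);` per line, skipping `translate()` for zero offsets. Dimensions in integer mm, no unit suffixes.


translate([304, 121, 0]) cube([867, 267, 185]);
translate([304, 388, 185]) cube([867, 267, 185]);
translate([304, 655, 370]) cube([867, 267, 185]);
translate([304, 922, 555]) cube([867, 267, 185]);
translate([304, 1189, 740]) cube([867, 267, 185]);
translate([304, 1456, 925]) cube([867, 267, 185]);
translate([304, 1723, 1110]) cube([867, 267, 185]);
translate([304, 1990, 1295]) cube([867, 267, 185]);
translate([304, 2257, 1480]) cube([867, 267, 185]);


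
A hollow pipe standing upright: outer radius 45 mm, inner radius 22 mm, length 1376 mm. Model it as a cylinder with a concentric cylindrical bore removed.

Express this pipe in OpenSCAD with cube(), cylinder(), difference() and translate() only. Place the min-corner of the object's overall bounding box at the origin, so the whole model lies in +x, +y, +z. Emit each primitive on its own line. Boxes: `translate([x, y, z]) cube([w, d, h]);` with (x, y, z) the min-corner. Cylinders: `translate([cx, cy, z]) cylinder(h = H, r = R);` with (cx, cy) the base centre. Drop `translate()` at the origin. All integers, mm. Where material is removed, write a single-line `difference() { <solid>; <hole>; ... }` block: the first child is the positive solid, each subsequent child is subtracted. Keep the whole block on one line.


difference() { translate([45, 45, 0]) cylinder(h = 1376, r = 45); translate([45, 45, 0]) cylinder(h = 1376, r = 22); }


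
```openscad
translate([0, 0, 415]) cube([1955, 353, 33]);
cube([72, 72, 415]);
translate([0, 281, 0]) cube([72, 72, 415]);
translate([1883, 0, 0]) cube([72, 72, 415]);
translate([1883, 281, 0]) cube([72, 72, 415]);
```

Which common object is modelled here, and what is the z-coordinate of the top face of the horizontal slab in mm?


A bench. The seat-top height is 448 mm.

A long slab on four corner posts — a bench. The slab sits at z = 415 with thickness 33, so the top is 415 + 33 = 448 mm.


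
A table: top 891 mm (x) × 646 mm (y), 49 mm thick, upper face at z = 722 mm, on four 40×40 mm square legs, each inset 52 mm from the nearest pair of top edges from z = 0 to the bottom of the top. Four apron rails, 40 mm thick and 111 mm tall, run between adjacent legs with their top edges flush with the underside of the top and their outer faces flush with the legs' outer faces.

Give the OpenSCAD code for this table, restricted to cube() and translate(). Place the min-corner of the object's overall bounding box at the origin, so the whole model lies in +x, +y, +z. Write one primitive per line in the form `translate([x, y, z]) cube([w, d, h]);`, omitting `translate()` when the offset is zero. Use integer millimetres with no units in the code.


translate([0, 0, 673]) cube([891, 646, 49]);
translate([52, 52, 0]) cube([40, 40, 673]);
translate([799, 52, 0]) cube([40, 40, 673]);
translate([52, 554, 0]) cube([40, 40, 673]);
translate([799, 554, 0]) cube([40, 40, 673]);
translate([92, 52, 562]) cube([707, 40, 111]);
translate([92, 554, 562]) cube([707, 40, 111]);
translate([52, 92, 562]) cube([40, 462, 111]);
translate([799, 92, 562]) cube([40, 462, 111]);


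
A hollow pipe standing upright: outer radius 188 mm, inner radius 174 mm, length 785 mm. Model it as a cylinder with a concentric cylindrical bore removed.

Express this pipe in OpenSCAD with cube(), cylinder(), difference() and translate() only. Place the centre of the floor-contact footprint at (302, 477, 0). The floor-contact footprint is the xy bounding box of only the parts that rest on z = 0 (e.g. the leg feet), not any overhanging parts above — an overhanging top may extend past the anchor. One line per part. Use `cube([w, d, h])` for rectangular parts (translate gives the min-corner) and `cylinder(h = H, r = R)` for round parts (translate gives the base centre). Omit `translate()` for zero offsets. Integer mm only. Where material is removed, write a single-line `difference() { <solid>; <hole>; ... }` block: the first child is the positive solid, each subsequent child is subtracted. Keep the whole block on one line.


difference() { translate([302, 477, 0]) cylinder(h = 785, r = 188); translate([302, 477, 0]) cylinder(h = 785, r = 174); }


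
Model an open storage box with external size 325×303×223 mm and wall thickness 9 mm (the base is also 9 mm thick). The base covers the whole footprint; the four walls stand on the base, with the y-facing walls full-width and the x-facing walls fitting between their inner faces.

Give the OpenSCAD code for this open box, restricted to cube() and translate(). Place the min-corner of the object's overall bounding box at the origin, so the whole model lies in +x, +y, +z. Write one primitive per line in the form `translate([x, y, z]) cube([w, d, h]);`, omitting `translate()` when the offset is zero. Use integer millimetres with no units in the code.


cube([325, 303, 9]);
translate([0, 0, 9]) cube([325, 9, 214]);
translate([0, 294, 9]) cube([325, 9, 214]);
translate([0, 9, 9]) cube([9, 285, 214]);
translate([316, 9, 9]) cube([9, 285, 214]);


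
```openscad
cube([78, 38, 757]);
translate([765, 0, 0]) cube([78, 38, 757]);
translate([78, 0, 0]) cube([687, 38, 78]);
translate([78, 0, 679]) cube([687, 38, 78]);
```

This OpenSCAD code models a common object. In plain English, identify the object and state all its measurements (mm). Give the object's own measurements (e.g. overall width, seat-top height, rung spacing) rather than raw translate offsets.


A rectangular picture frame lying in the x–z plane (depth along y). The opening is 687 mm wide (x) by 601 mm tall (z), surrounded by a border 78 mm wide on all four sides. The frame is 38 mm deep and is made of two full-height vertical stiles with two horizontal rails fitted between them.


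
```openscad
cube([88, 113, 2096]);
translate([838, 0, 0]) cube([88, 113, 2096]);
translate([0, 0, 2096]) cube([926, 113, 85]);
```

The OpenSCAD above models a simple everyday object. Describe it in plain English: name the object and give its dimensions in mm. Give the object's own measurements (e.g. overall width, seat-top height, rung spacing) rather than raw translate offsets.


A door frame. The clear opening is 750 mm wide and 2096 mm high. Two 88 mm wide jambs, 113 mm deep, stand either side of the opening from the floor to the top of the opening. A 85 mm thick head sits across the top of both jambs, spanning the full outside width of the frame.


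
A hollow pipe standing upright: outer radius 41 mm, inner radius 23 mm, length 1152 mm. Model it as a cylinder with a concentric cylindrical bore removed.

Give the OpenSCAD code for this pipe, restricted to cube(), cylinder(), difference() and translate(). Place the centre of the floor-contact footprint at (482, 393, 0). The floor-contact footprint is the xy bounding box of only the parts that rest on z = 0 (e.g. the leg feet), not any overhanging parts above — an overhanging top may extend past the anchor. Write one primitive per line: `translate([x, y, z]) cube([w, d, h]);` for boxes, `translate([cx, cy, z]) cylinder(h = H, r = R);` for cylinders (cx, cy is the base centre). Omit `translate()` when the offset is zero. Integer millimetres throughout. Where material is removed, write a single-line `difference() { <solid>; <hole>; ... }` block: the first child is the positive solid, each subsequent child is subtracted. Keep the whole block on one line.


difference() { translate([482, 393, 0]) cylinder(h = 1152, r = 41); translate([482, 393, 0]) cylinder(h = 1152, r = 23); }


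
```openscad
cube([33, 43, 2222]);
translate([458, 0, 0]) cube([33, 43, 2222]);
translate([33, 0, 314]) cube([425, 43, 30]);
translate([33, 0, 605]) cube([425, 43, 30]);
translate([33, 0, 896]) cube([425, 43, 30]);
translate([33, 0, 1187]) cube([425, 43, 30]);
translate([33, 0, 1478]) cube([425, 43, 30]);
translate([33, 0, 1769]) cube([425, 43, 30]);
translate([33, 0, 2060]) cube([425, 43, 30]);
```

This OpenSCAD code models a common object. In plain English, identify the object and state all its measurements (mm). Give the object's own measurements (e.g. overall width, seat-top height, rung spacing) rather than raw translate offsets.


A straight ladder. Two 33×43 mm vertical rails, 2222 mm tall, stand 491 mm apart (outside-to-outside) with their front faces coplanar on the −y side. 7 rungs, each 43 mm deep and 30 mm tall, span between the inner faces of the rails, front faces flush with the rails. The lowest rung's underside is at z = 314 mm and rungs are spaced 291 mm apart (underside to underside).


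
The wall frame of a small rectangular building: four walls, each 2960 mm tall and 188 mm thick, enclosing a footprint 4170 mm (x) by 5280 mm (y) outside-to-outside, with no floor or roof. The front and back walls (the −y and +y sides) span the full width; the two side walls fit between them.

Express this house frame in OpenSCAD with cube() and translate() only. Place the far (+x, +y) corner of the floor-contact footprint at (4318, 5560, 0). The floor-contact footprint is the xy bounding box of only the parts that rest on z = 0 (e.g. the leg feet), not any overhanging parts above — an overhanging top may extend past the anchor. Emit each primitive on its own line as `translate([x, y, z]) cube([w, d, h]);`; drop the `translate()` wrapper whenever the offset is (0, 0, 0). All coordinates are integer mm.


translate([148, 280, 0]) cube([4170, 188, 2960]);
translate([148, 5372, 0]) cube([4170, 188, 2960]);
translate([148, 468, 0]) cube([188, 4904, 2960]);
translate([4130, 468, 0]) cube([188, 4904, 2960]);


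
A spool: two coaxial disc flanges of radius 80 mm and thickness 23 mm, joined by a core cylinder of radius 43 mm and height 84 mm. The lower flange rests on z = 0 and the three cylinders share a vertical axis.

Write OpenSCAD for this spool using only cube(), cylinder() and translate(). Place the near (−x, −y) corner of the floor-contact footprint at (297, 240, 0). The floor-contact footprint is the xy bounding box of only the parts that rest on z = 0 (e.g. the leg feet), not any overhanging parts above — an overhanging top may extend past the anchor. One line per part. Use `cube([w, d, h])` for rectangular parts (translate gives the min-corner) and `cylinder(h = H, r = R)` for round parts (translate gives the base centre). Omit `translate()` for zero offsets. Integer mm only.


translate([377, 320, 0]) cylinder(h = 23, r = 80);
translate([377, 320, 23]) cylinder(h = 84, r = 43);
translate([377, 320, 107]) cylinder(h = 23, r = 80);


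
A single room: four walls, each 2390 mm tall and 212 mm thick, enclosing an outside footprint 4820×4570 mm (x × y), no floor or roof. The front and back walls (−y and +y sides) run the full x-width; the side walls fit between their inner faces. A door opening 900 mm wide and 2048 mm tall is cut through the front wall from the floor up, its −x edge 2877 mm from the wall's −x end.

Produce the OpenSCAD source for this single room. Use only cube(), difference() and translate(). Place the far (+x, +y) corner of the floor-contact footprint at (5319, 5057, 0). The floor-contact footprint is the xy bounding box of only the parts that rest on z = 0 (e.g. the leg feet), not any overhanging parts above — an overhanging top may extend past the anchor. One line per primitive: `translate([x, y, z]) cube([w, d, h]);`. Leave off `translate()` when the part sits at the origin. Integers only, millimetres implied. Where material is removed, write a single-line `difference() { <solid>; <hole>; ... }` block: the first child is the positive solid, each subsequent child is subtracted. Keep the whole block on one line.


difference() { translate([499, 487, 0]) cube([4820, 212, 2390]); translate([3376, 487, 0]) cube([900, 212, 2048]); }
translate([499, 4845, 0]) cube([4820, 212, 2390]);
translate([499, 699, 0]) cube([212, 4146, 2390]);
translate([5107, 699, 0]) cube([212, 4146, 2390]);


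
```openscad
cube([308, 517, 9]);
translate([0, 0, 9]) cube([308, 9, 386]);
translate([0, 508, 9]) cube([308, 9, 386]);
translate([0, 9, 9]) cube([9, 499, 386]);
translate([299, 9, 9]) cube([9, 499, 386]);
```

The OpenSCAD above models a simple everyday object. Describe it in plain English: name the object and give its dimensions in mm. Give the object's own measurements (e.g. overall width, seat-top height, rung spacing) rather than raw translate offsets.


An open-topped rectangular box: outside dimensions 308×517×395 mm, with a uniform wall and base thickness of 9 mm. The base is a full 308×517 slab on the floor; four walls sit on top of the base. The front and back walls (the −y and +y sides) span the full width; the two side walls fit between them.
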